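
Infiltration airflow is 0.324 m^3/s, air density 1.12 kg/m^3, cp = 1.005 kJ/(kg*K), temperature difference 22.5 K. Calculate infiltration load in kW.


Q = V_dot * rho * cp * dT
Q = 0.324 * 1.12 * 1.005 * 22.5
Q = 8.206 kW

8.206


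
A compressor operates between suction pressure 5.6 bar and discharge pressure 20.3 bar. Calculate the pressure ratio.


PR = P_high / P_low
PR = 20.3 / 5.6
PR = 3.625

3.625


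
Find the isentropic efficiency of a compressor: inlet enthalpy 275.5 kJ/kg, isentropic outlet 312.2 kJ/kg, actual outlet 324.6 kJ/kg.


dh_ideal = 312.2 - 275.5 = 36.7 kJ/kg
dh_actual = 324.6 - 275.5 = 49.1 kJ/kg
eta_s = dh_ideal / dh_actual = 36.7 / 49.1
eta_s = 0.7475

0.7475


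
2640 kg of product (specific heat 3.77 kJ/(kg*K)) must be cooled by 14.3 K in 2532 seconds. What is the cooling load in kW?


Q = m * cp * dT / t
Q = 2640 * 3.77 * 14.3 / 2532
Q = 56.211 kW

56.211


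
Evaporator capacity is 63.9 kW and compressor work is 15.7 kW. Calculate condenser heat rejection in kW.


Q_cond = Q_evap + W
Q_cond = 63.9 + 15.7
Q_cond = 79.6 kW

79.6


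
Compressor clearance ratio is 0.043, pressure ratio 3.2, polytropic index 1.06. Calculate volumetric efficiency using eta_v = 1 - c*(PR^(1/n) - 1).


PR^(1/n) = 3.2^(1/1.06) = 2.99610192
eta_v = 1 - 0.043 * (2.99610192 - 1)
eta_v = 0.9142

0.9142


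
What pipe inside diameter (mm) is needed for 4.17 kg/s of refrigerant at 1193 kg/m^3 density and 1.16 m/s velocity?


A = m_dot / (rho * v) = 4.17 / (1193 * 1.16) = 0.003013267046 m^2
d = sqrt(4*A/pi) * 1000
d = 61.9 mm

61.9


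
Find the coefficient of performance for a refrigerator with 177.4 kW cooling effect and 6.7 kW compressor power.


COP = Q_evap / W
COP = 177.4 / 6.7
COP = 26.478

26.478


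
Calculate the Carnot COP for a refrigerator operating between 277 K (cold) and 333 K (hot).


dT = 333 - 277 = 56 K
COP_carnot = T_cold / dT = 277 / 56
COP_carnot = 4.946

4.946


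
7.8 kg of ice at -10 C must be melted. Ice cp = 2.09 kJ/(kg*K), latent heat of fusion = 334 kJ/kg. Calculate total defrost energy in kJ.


Sensible heat = cp * dT = 2.09 * 10 = 20.9 kJ/kg
Total per kg = 20.9 + 334 = 354.9 kJ/kg
Q = m * total = 7.8 * 354.9
Q = 2768.2 kJ

2768.2


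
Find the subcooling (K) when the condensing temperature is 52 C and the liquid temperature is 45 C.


Subcooling = T_cond - T_liquid
Subcooling = 52 - 45
Subcooling = 7 K

7


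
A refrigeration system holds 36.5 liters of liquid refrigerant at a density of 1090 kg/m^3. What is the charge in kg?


Charge = V * rho / 1000
Charge = 36.5 * 1090 / 1000
Charge = 39.79 kg

39.79


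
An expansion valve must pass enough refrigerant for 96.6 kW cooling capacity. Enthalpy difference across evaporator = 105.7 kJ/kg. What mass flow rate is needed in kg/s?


m_dot = Q / dh
m_dot = 96.6 / 105.7
m_dot = 0.9139 kg/s

0.9139


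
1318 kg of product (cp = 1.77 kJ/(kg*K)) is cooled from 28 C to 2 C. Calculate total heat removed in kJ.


dT = 28 - (2) = 26 K
Q = m * cp * dT = 1318 * 1.77 * 26
Q = 60654 kJ

60654


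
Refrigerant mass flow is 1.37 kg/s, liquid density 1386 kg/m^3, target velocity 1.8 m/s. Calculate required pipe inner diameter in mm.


A = m_dot / (rho * v) = 1.37 / (1386 * 1.8) = 0.0005491422158 m^2
d = sqrt(4*A/pi) * 1000
d = 26.4 mm

26.4


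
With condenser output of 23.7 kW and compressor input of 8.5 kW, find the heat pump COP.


COP_hp = Q_cond / W
COP_hp = 23.7 / 8.5
COP_hp = 2.788

2.788


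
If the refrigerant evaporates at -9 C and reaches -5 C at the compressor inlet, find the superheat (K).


Superheat = T_suction - T_evap
Superheat = -5 - (-9)
Superheat = 4 K

4


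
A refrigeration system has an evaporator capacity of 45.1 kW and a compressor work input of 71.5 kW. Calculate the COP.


COP = Q_evap / W
COP = 45.1 / 71.5
COP = 0.631

0.631


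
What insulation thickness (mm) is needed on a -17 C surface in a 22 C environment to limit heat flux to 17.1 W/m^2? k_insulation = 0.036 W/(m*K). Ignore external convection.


dT = 22 - (-17) = 39 K
thickness = k * dT / q_max * 1000
thickness = 0.036 * 39 / 17.1 * 1000
thickness = 82.1 mm

82.1


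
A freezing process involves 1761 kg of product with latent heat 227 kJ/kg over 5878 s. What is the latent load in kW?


Q_lat = m * h_fg / t
Q_lat = 1761 * 227 / 5878
Q_lat = 68.01 kW

68.01


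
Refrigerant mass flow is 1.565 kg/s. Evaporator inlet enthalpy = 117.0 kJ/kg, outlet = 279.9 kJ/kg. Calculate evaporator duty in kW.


dh = 279.9 - 117.0 = 162.9 kJ/kg
Q_evap = m_dot * dh = 1.565 * 162.9
Q_evap = 254.94 kW

254.94


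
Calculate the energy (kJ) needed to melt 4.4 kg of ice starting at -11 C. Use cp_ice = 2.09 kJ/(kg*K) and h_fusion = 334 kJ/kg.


Sensible heat = cp * dT = 2.09 * 11 = 22.99 kJ/kg
Total per kg = 22.99 + 334 = 356.99 kJ/kg
Q = m * total = 4.4 * 356.99
Q = 1570.8 kJ

1570.8


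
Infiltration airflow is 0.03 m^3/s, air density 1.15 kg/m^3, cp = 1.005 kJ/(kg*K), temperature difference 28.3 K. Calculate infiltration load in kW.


Q = V_dot * rho * cp * dT
Q = 0.03 * 1.15 * 1.005 * 28.3
Q = 0.981 kW

0.981


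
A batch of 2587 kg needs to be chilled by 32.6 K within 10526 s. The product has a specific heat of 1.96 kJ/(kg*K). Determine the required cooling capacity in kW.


Q = m * cp * dT / t
Q = 2587 * 1.96 * 32.6 / 10526
Q = 15.704 kW

15.704


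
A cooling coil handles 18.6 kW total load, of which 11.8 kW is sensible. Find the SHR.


SHR = Q_sensible / Q_total
SHR = 11.8 / 18.6
SHR = 0.634

0.634


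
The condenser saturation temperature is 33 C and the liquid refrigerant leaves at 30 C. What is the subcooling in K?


Subcooling = T_cond - T_liquid
Subcooling = 33 - 30
Subcooling = 3 K

3


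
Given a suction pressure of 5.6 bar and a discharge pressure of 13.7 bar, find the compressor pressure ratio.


PR = P_high / P_low
PR = 13.7 / 5.6
PR = 2.446

2.446


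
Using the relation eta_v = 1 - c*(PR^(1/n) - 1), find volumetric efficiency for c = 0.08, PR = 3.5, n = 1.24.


PR^(1/n) = 3.5^(1/1.24) = 2.74640482
eta_v = 1 - 0.08 * (2.74640482 - 1)
eta_v = 0.8603

0.8603


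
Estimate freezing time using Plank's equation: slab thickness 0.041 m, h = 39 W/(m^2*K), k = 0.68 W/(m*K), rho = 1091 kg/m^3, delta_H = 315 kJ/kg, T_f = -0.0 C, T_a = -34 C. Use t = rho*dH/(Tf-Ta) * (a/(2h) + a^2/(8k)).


dT = -0.0 - (-34) = 34.0 K
term1 = a/(2h) = 0.041/(2*39) = 0.0005256410256
term2 = a^2/(8k) = 0.041^2/(8*0.68) = 0.0003090073529
t = rho*dH*1000/dT * (term1 + term2)
t = 1091*315*1000/34.0 * (0.0005256410256 + 0.0003090073529)
t = 8436 s

8436


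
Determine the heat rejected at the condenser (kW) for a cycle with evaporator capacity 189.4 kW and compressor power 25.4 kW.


Q_cond = Q_evap + W
Q_cond = 189.4 + 25.4
Q_cond = 214.8 kW

214.8


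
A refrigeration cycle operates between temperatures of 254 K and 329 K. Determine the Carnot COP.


dT = 329 - 254 = 75 K
COP_carnot = T_cold / dT = 254 / 75
COP_carnot = 3.387

3.387


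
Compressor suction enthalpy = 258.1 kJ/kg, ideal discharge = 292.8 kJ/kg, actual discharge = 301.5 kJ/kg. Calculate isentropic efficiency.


dh_ideal = 292.8 - 258.1 = 34.7 kJ/kg
dh_actual = 301.5 - 258.1 = 43.4 kJ/kg
eta_s = dh_ideal / dh_actual = 34.7 / 43.4
eta_s = 0.7995

0.7995


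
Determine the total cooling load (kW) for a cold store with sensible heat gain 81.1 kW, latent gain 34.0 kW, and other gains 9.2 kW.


Q_total = Q_s + Q_l + Q_misc
Q_total = 81.1 + 34.0 + 9.2
Q_total = 124.3 kW

124.3


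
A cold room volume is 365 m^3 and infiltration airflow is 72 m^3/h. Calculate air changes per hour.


ACH = flow / volume
ACH = 72 / 365
ACH = 0.197

0.197


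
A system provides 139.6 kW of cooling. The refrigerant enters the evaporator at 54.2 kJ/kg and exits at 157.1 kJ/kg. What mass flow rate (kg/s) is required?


dh = 157.1 - 54.2 = 102.9 kJ/kg
m_dot = Q / dh = 139.6 / 102.9 = 1.3567 kg/s

1.3567


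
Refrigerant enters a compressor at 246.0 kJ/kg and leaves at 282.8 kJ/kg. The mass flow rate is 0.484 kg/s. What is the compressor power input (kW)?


dh = 282.8 - 246.0 = 36.8 kJ/kg
W = m_dot * dh = 0.484 * 36.8 = 17.81 kW

17.81


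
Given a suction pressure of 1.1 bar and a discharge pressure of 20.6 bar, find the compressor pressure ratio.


PR = P_high / P_low
PR = 20.6 / 1.1
PR = 18.727

18.727


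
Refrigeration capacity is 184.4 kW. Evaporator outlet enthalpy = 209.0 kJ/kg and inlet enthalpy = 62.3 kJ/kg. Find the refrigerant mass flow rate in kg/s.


dh = 209.0 - 62.3 = 146.7 kJ/kg
m_dot = Q / dh = 184.4 / 146.7 = 1.257 kg/s

1.257


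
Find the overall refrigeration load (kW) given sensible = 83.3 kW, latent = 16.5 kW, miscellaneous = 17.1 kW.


Q_total = Q_s + Q_l + Q_misc
Q_total = 83.3 + 16.5 + 17.1
Q_total = 116.9 kW

116.9


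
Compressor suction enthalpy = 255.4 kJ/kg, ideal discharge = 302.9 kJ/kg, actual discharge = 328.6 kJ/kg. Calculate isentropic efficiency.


dh_ideal = 302.9 - 255.4 = 47.5 kJ/kg
dh_actual = 328.6 - 255.4 = 73.2 kJ/kg
eta_s = dh_ideal / dh_actual = 47.5 / 73.2
eta_s = 0.6489

0.6489


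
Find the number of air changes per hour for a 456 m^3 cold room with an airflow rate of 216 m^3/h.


ACH = flow / volume
ACH = 216 / 456
ACH = 0.474

0.474


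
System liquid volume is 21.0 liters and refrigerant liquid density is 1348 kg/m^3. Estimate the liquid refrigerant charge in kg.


Charge = V * rho / 1000
Charge = 21.0 * 1348 / 1000
Charge = 28.31 kg

28.31


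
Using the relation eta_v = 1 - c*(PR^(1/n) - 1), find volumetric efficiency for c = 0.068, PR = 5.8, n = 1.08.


PR^(1/n) = 5.8^(1/1.08) = 5.09187545
eta_v = 1 - 0.068 * (5.09187545 - 1)
eta_v = 0.7218

0.7218


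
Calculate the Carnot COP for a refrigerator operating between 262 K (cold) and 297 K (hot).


dT = 297 - 262 = 35 K
COP_carnot = T_cold / dT = 262 / 35
COP_carnot = 7.486

7.486


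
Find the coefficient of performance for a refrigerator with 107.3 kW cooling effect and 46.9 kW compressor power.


COP = Q_evap / W
COP = 107.3 / 46.9
COP = 2.288

2.288


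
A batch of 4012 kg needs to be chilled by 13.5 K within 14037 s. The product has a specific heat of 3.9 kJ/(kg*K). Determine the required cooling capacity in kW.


Q = m * cp * dT / t
Q = 4012 * 3.9 * 13.5 / 14037
Q = 15.048 kW

15.048


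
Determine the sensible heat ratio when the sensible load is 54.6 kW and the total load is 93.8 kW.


SHR = Q_sensible / Q_total
SHR = 54.6 / 93.8
SHR = 0.582

0.582


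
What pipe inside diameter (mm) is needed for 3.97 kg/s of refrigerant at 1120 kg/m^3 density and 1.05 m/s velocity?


A = m_dot / (rho * v) = 3.97 / (1120 * 1.05) = 0.00337585034 m^2
d = sqrt(4*A/pi) * 1000
d = 65.6 mm

65.6


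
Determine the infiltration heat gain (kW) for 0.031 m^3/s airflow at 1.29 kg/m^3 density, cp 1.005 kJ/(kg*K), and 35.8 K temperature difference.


Q = V_dot * rho * cp * dT
Q = 0.031 * 1.29 * 1.005 * 35.8
Q = 1.439 kW

1.439


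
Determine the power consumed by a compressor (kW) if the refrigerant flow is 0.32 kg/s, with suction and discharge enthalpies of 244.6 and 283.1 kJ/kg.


dh = 283.1 - 244.6 = 38.5 kJ/kg
W = m_dot * dh = 0.32 * 38.5 = 12.32 kW

12.32


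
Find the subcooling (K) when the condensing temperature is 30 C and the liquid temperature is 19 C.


Subcooling = T_cond - T_liquid
Subcooling = 30 - 19
Subcooling = 11 K

11


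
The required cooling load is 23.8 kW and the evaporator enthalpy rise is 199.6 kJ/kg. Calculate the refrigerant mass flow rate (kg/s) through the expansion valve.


m_dot = Q / dh
m_dot = 23.8 / 199.6
m_dot = 0.1192 kg/s

0.1192


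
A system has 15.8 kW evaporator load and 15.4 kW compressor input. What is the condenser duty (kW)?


Q_cond = Q_evap + W
Q_cond = 15.8 + 15.4
Q_cond = 31.2 kW

31.2


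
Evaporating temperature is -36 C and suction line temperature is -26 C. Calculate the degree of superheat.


Superheat = T_suction - T_evap
Superheat = -26 - (-36)
Superheat = 10 K

10


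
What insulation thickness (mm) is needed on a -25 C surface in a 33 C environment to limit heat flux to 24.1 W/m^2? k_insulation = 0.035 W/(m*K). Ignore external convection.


dT = 33 - (-25) = 58 K
thickness = k * dT / q_max * 1000
thickness = 0.035 * 58 / 24.1 * 1000
thickness = 84.2 mm

84.2


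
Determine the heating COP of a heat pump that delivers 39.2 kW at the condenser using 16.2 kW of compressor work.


COP_hp = Q_cond / W
COP_hp = 39.2 / 16.2
COP_hp = 2.42

2.42


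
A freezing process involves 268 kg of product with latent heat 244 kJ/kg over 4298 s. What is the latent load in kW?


Q_lat = m * h_fg / t
Q_lat = 268 * 244 / 4298
Q_lat = 15.21 kW

15.21


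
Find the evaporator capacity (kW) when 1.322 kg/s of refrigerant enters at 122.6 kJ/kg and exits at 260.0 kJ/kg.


dh = 260.0 - 122.6 = 137.4 kJ/kg
Q_evap = m_dot * dh = 1.322 * 137.4
Q_evap = 181.64 kW

181.64


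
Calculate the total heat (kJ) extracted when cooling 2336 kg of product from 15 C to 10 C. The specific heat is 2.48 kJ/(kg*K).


dT = 15 - (10) = 5 K
Q = m * cp * dT = 2336 * 2.48 * 5
Q = 28966 kJ

28966


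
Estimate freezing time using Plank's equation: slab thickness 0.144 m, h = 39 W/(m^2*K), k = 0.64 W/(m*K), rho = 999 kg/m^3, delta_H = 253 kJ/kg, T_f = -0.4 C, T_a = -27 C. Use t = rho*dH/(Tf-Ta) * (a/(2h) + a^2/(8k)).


dT = -0.4 - (-27) = 26.6 K
term1 = a/(2h) = 0.144/(2*39) = 0.001846153846
term2 = a^2/(8k) = 0.144^2/(8*0.64) = 0.00405
t = rho*dH*1000/dT * (term1 + term2)
t = 999*253*1000/26.6 * (0.001846153846 + 0.00405)
t = 56024 s

56024


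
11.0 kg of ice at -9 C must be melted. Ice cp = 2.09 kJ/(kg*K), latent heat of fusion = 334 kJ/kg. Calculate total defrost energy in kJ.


Sensible heat = cp * dT = 2.09 * 9 = 18.81 kJ/kg
Total per kg = 18.81 + 334 = 352.81 kJ/kg
Q = m * total = 11.0 * 352.81
Q = 3880.9 kJ

3880.9


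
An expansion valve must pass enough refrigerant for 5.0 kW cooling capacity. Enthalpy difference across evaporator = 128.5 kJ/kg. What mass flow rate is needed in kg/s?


m_dot = Q / dh
m_dot = 5.0 / 128.5
m_dot = 0.0389 kg/s

0.0389


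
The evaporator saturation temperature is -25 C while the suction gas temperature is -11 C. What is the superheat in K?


Superheat = T_suction - T_evap
Superheat = -11 - (-25)
Superheat = 14 K

14


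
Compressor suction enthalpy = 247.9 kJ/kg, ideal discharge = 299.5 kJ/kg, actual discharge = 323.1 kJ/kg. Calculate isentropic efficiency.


dh_ideal = 299.5 - 247.9 = 51.6 kJ/kg
dh_actual = 323.1 - 247.9 = 75.2 kJ/kg
eta_s = dh_ideal / dh_actual = 51.6 / 75.2
eta_s = 0.6862

0.6862


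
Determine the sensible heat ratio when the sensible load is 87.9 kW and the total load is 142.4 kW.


SHR = Q_sensible / Q_total
SHR = 87.9 / 142.4
SHR = 0.617

0.617


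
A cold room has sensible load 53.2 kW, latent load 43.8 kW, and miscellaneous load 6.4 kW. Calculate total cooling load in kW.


Q_total = Q_s + Q_l + Q_misc
Q_total = 53.2 + 43.8 + 6.4
Q_total = 103.4 kW

103.4


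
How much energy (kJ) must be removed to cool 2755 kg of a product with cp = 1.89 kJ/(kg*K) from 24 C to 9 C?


dT = 24 - (9) = 15 K
Q = m * cp * dT = 2755 * 1.89 * 15
Q = 78104 kJ

78104


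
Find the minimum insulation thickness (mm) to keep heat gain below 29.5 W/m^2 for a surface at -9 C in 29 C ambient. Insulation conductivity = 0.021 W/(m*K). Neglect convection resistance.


dT = 29 - (-9) = 38 K
thickness = k * dT / q_max * 1000
thickness = 0.021 * 38 / 29.5 * 1000
thickness = 27.1 mm

27.1


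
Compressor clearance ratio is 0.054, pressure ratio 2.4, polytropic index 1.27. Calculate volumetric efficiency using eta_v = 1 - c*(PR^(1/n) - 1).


PR^(1/n) = 2.4^(1/1.27) = 1.992411
eta_v = 1 - 0.054 * (1.992411 - 1)
eta_v = 0.9464

0.9464


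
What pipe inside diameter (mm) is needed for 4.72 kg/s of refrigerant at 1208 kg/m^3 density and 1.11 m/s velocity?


A = m_dot / (rho * v) = 4.72 / (1208 * 1.11) = 0.003520076368 m^2
d = sqrt(4*A/pi) * 1000
d = 66.9 mm

66.9


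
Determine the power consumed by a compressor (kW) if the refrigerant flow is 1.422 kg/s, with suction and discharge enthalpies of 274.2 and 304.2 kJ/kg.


dh = 304.2 - 274.2 = 30.0 kJ/kg
W = m_dot * dh = 1.422 * 30.0 = 42.66 kW

42.66


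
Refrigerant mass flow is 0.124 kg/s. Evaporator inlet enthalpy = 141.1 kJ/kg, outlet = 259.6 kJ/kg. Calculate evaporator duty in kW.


dh = 259.6 - 141.1 = 118.5 kJ/kg
Q_evap = m_dot * dh = 0.124 * 118.5
Q_evap = 14.69 kW

14.69


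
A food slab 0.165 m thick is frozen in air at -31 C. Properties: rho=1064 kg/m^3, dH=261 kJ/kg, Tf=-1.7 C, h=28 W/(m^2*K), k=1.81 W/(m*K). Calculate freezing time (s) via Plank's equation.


dT = -1.7 - (-31) = 29.3 K
term1 = a/(2h) = 0.165/(2*28) = 0.002946428571
term2 = a^2/(8k) = 0.165^2/(8*1.81) = 0.001880179558
t = rho*dH*1000/dT * (term1 + term2)
t = 1064*261*1000/29.3 * (0.002946428571 + 0.001880179558)
t = 45746 s

45746


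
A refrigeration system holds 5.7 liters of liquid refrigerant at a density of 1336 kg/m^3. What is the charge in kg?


Charge = V * rho / 1000
Charge = 5.7 * 1336 / 1000
Charge = 7.62 kg

7.62


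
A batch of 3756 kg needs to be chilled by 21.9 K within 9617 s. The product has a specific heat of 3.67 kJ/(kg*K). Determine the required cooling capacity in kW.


Q = m * cp * dT / t
Q = 3756 * 3.67 * 21.9 / 9617
Q = 31.39 kW

31.39


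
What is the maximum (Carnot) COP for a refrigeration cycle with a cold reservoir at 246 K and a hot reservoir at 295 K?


dT = 295 - 246 = 49 K
COP_carnot = T_cold / dT = 246 / 49
COP_carnot = 5.02

5.02


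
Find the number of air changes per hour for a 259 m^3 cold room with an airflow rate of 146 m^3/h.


ACH = flow / volume
ACH = 146 / 259
ACH = 0.564

0.564


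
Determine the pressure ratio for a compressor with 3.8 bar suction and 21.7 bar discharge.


PR = P_high / P_low
PR = 21.7 / 3.8
PR = 5.711

5.711


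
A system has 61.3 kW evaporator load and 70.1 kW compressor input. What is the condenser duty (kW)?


Q_cond = Q_evap + W
Q_cond = 61.3 + 70.1
Q_cond = 131.4 kW

131.4


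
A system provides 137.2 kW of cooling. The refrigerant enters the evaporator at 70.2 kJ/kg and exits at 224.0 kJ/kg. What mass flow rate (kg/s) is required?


dh = 224.0 - 70.2 = 153.8 kJ/kg
m_dot = Q / dh = 137.2 / 153.8 = 0.8921 kg/s

0.8921


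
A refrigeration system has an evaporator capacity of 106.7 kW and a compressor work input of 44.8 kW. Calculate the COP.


COP = Q_evap / W
COP = 106.7 / 44.8
COP = 2.382

2.382


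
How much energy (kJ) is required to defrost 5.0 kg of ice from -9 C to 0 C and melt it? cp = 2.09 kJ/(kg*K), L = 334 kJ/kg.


Sensible heat = cp * dT = 2.09 * 9 = 18.81 kJ/kg
Total per kg = 18.81 + 334 = 352.81 kJ/kg
Q = m * total = 5.0 * 352.81
Q = 1764.1 kJ

1764.1


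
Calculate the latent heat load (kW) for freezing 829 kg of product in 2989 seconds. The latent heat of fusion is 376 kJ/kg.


Q_lat = m * h_fg / t
Q_lat = 829 * 376 / 2989
Q_lat = 104.28 kW

104.28


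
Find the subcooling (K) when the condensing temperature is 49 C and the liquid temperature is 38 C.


Subcooling = T_cond - T_liquid
Subcooling = 49 - 38
Subcooling = 11 K

11


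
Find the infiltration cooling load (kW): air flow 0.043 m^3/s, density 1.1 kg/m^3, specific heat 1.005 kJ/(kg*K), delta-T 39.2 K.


Q = V_dot * rho * cp * dT
Q = 0.043 * 1.1 * 1.005 * 39.2
Q = 1.863 kW

1.863


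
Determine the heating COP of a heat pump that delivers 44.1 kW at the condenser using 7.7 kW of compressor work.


COP_hp = Q_cond / W
COP_hp = 44.1 / 7.7
COP_hp = 5.727

5.727


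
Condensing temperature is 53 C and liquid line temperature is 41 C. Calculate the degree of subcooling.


Subcooling = T_cond - T_liquid
Subcooling = 53 - 41
Subcooling = 12 K

12


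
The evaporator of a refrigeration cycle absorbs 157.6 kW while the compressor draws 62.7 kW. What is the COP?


COP = Q_evap / W
COP = 157.6 / 62.7
COP = 2.514

2.514


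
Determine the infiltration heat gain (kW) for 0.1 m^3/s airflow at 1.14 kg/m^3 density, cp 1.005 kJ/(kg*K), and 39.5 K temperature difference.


Q = V_dot * rho * cp * dT
Q = 0.1 * 1.14 * 1.005 * 39.5
Q = 4.526 kW

4.526


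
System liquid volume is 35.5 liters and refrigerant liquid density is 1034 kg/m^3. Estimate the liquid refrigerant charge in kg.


Charge = V * rho / 1000
Charge = 35.5 * 1034 / 1000
Charge = 36.71 kg

36.71


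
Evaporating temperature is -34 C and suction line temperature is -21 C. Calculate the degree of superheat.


Superheat = T_suction - T_evap
Superheat = -21 - (-34)
Superheat = 13 K

13


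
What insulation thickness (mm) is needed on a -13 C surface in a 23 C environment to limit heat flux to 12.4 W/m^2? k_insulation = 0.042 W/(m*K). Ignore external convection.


dT = 23 - (-13) = 36 K
thickness = k * dT / q_max * 1000
thickness = 0.042 * 36 / 12.4 * 1000
thickness = 121.9 mm

121.9


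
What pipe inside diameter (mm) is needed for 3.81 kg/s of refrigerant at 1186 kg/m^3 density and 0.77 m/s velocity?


A = m_dot / (rho * v) = 3.81 / (1186 * 0.77) = 0.004172050546 m^2
d = sqrt(4*A/pi) * 1000
d = 72.9 mm

72.9


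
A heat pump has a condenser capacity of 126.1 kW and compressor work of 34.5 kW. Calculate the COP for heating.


COP_hp = Q_cond / W
COP_hp = 126.1 / 34.5
COP_hp = 3.655

3.655


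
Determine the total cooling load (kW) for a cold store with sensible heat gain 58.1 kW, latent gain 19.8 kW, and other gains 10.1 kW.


Q_total = Q_s + Q_l + Q_misc
Q_total = 58.1 + 19.8 + 10.1
Q_total = 88.0 kW

88.0


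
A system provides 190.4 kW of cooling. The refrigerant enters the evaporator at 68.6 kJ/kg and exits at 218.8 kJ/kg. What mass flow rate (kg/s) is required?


dh = 218.8 - 68.6 = 150.2 kJ/kg
m_dot = Q / dh = 190.4 / 150.2 = 1.2676 kg/s

1.2676


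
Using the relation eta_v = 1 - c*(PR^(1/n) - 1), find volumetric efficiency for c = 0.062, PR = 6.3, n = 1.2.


PR^(1/n) = 6.3^(1/1.2) = 4.63571923
eta_v = 1 - 0.062 * (4.63571923 - 1)
eta_v = 0.7746

0.7746


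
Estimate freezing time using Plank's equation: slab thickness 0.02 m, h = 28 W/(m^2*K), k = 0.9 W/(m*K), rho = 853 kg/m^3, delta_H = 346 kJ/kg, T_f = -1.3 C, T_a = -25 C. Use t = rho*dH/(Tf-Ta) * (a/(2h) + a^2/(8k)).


dT = -1.3 - (-25) = 23.7 K
term1 = a/(2h) = 0.02/(2*28) = 0.0003571428571
term2 = a^2/(8k) = 0.02^2/(8*0.9) = 0.00005555555556
t = rho*dH*1000/dT * (term1 + term2)
t = 853*346*1000/23.7 * (0.0003571428571 + 0.00005555555556)
t = 5139 s

5139


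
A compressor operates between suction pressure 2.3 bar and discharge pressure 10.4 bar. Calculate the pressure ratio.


PR = P_high / P_low
PR = 10.4 / 2.3
PR = 4.522

4.522


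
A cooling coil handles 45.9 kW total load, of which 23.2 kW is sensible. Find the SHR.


SHR = Q_sensible / Q_total
SHR = 23.2 / 45.9
SHR = 0.505

0.505


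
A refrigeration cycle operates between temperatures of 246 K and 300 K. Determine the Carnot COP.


dT = 300 - 246 = 54 K
COP_carnot = T_cold / dT = 246 / 54
COP_carnot = 4.556

4.556


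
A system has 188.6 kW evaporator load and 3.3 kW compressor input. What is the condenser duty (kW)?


Q_cond = Q_evap + W
Q_cond = 188.6 + 3.3
Q_cond = 191.9 kW

191.9


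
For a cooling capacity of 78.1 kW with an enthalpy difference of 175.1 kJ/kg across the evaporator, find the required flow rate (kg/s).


m_dot = Q / dh
m_dot = 78.1 / 175.1
m_dot = 0.446 kg/s

0.446


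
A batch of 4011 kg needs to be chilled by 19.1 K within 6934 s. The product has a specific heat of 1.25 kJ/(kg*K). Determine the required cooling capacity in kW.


Q = m * cp * dT / t
Q = 4011 * 1.25 * 19.1 / 6934
Q = 13.811 kW

13.811


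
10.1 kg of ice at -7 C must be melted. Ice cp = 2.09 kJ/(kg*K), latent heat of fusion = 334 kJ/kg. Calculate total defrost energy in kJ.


Sensible heat = cp * dT = 2.09 * 7 = 14.63 kJ/kg
Total per kg = 14.63 + 334 = 348.63 kJ/kg
Q = m * total = 10.1 * 348.63
Q = 3521.2 kJ

3521.2


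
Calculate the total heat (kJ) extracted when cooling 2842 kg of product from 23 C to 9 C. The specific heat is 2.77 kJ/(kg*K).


dT = 23 - (9) = 14 K
Q = m * cp * dT = 2842 * 2.77 * 14
Q = 110213 kJ

110213


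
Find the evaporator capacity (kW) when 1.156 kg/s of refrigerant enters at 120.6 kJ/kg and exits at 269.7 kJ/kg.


dh = 269.7 - 120.6 = 149.1 kJ/kg
Q_evap = m_dot * dh = 1.156 * 149.1
Q_evap = 172.36 kW

172.36


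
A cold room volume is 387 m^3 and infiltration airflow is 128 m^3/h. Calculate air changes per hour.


ACH = flow / volume
ACH = 128 / 387
ACH = 0.331

0.331


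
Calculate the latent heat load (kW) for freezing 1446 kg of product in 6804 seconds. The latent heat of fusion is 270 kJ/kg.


Q_lat = m * h_fg / t
Q_lat = 1446 * 270 / 6804
Q_lat = 57.38 kW

57.38


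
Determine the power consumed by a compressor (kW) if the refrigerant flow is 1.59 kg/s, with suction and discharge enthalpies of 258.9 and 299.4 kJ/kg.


dh = 299.4 - 258.9 = 40.5 kJ/kg
W = m_dot * dh = 1.59 * 40.5 = 64.4 kW

64.4


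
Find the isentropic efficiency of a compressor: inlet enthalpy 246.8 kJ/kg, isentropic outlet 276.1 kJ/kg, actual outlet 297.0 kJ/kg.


dh_ideal = 276.1 - 246.8 = 29.3 kJ/kg
dh_actual = 297.0 - 246.8 = 50.2 kJ/kg
eta_s = dh_ideal / dh_actual = 29.3 / 50.2
eta_s = 0.5837

0.5837


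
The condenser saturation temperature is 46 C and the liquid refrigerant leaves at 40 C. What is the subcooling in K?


Subcooling = T_cond - T_liquid
Subcooling = 46 - 40
Subcooling = 6 K

6


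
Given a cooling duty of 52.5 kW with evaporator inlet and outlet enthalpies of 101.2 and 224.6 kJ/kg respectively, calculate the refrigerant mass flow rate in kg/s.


dh = 224.6 - 101.2 = 123.4 kJ/kg
m_dot = Q / dh = 52.5 / 123.4 = 0.4254 kg/s

0.4254


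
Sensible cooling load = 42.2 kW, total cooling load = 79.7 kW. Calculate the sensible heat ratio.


SHR = Q_sensible / Q_total
SHR = 42.2 / 79.7
SHR = 0.529

0.529


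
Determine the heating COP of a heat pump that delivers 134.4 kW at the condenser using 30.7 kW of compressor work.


COP_hp = Q_cond / W
COP_hp = 134.4 / 30.7
COP_hp = 4.378

4.378


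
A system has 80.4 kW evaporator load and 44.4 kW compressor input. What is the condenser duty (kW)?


Q_cond = Q_evap + W
Q_cond = 80.4 + 44.4
Q_cond = 124.8 kW

124.8


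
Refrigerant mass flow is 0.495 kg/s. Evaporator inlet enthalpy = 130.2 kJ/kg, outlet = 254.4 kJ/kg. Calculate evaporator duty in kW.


dh = 254.4 - 130.2 = 124.2 kJ/kg
Q_evap = m_dot * dh = 0.495 * 124.2
Q_evap = 61.48 kW

61.48


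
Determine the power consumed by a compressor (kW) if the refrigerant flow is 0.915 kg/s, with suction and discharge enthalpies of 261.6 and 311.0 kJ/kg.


dh = 311.0 - 261.6 = 49.4 kJ/kg
W = m_dot * dh = 0.915 * 49.4 = 45.2 kW

45.2


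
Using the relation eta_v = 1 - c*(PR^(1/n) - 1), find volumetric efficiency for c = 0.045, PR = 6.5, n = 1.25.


PR^(1/n) = 6.5^(1/1.25) = 4.4702384
eta_v = 1 - 0.045 * (4.4702384 - 1)
eta_v = 0.8438

0.8438


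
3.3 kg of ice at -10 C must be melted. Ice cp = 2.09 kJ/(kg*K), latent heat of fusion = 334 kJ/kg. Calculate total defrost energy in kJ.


Sensible heat = cp * dT = 2.09 * 10 = 20.9 kJ/kg
Total per kg = 20.9 + 334 = 354.9 kJ/kg
Q = m * total = 3.3 * 354.9
Q = 1171.2 kJ

1171.2


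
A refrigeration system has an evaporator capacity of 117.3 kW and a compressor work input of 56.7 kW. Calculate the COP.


COP = Q_evap / W
COP = 117.3 / 56.7
COP = 2.069

2.069


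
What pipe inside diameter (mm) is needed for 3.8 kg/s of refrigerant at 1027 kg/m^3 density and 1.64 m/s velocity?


A = m_dot / (rho * v) = 3.8 / (1027 * 1.64) = 0.002256156934 m^2
d = sqrt(4*A/pi) * 1000
d = 53.6 mm

53.6


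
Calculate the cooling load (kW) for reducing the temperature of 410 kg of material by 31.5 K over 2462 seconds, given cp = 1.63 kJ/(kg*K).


Q = m * cp * dT / t
Q = 410 * 1.63 * 31.5 / 2462
Q = 8.551 kW

8.551


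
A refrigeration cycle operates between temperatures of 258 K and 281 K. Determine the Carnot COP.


dT = 281 - 258 = 23 K
COP_carnot = T_cold / dT = 258 / 23
COP_carnot = 11.217

11.217


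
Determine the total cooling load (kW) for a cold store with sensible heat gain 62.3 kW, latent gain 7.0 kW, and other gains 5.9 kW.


Q_total = Q_s + Q_l + Q_misc
Q_total = 62.3 + 7.0 + 5.9
Q_total = 75.2 kW

75.2


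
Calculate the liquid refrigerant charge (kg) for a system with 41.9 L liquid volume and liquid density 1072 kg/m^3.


Charge = V * rho / 1000
Charge = 41.9 * 1072 / 1000
Charge = 44.92 kg

44.92


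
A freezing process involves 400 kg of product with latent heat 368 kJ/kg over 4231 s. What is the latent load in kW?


Q_lat = m * h_fg / t
Q_lat = 400 * 368 / 4231
Q_lat = 34.79 kW

34.79


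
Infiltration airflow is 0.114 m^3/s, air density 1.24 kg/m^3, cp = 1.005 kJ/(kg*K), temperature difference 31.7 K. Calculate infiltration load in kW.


Q = V_dot * rho * cp * dT
Q = 0.114 * 1.24 * 1.005 * 31.7
Q = 4.504 kW

4.504


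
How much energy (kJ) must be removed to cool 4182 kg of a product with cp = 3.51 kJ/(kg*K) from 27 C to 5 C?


dT = 27 - (5) = 22 K
Q = m * cp * dT = 4182 * 3.51 * 22
Q = 322934 kJ

322934


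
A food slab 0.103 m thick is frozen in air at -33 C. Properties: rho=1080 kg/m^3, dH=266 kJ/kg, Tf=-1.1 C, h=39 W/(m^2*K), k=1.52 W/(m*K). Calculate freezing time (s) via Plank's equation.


dT = -1.1 - (-33) = 31.9 K
term1 = a/(2h) = 0.103/(2*39) = 0.001320512821
term2 = a^2/(8k) = 0.103^2/(8*1.52) = 0.0008724506579
t = rho*dH*1000/dT * (term1 + term2)
t = 1080*266*1000/31.9 * (0.001320512821 + 0.0008724506579)
t = 19749 s

19749


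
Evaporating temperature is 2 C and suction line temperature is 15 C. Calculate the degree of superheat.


Superheat = T_suction - T_evap
Superheat = 15 - (2)
Superheat = 13 K

13


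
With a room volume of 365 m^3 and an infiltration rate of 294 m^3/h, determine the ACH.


ACH = flow / volume
ACH = 294 / 365
ACH = 0.805

0.805


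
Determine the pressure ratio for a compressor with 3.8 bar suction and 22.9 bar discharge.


PR = P_high / P_low
PR = 22.9 / 3.8
PR = 6.026

6.026


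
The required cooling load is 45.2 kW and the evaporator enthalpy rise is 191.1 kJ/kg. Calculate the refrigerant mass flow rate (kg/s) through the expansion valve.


m_dot = Q / dh
m_dot = 45.2 / 191.1
m_dot = 0.2365 kg/s

0.2365


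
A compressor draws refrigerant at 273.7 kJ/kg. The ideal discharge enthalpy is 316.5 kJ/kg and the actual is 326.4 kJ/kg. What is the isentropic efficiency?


dh_ideal = 316.5 - 273.7 = 42.8 kJ/kg
dh_actual = 326.4 - 273.7 = 52.7 kJ/kg
eta_s = dh_ideal / dh_actual = 42.8 / 52.7
eta_s = 0.8121

0.8121


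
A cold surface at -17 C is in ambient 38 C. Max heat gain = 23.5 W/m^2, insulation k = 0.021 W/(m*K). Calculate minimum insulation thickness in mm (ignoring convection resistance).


dT = 38 - (-17) = 55 K
thickness = k * dT / q_max * 1000
thickness = 0.021 * 55 / 23.5 * 1000
thickness = 49.1 mm

49.1


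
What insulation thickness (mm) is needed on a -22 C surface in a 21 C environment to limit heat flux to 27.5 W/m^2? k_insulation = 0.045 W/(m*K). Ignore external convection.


dT = 21 - (-22) = 43 K
thickness = k * dT / q_max * 1000
thickness = 0.045 * 43 / 27.5 * 1000
thickness = 70.4 mm

70.4


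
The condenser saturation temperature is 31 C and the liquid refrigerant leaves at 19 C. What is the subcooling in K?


Subcooling = T_cond - T_liquid
Subcooling = 31 - 19
Subcooling = 12 K

12


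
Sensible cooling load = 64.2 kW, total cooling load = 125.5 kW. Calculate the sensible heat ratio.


SHR = Q_sensible / Q_total
SHR = 64.2 / 125.5
SHR = 0.512

0.512


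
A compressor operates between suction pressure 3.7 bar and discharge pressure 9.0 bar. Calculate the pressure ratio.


PR = P_high / P_low
PR = 9.0 / 3.7
PR = 2.432

2.432


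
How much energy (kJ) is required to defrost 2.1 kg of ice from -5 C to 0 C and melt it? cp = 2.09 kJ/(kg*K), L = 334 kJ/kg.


Sensible heat = cp * dT = 2.09 * 5 = 10.45 kJ/kg
Total per kg = 10.45 + 334 = 344.45 kJ/kg
Q = m * total = 2.1 * 344.45
Q = 723.3 kJ

723.3


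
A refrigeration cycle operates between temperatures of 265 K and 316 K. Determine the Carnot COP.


dT = 316 - 265 = 51 K
COP_carnot = T_cold / dT = 265 / 51
COP_carnot = 5.196

5.196


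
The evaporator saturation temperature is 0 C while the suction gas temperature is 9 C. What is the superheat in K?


Superheat = T_suction - T_evap
Superheat = 9 - (0)
Superheat = 9 K

9


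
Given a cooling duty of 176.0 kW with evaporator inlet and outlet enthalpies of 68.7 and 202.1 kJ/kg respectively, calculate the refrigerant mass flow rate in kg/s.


dh = 202.1 - 68.7 = 133.4 kJ/kg
m_dot = Q / dh = 176.0 / 133.4 = 1.3193 kg/s

1.3193


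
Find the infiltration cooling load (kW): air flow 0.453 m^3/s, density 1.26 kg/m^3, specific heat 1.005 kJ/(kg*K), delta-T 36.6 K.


Q = V_dot * rho * cp * dT
Q = 0.453 * 1.26 * 1.005 * 36.6
Q = 20.995 kW

20.995


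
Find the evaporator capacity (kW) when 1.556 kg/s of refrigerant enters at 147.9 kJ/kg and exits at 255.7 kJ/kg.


dh = 255.7 - 147.9 = 107.8 kJ/kg
Q_evap = m_dot * dh = 1.556 * 107.8
Q_evap = 167.74 kW

167.74


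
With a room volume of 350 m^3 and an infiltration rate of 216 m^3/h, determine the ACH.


ACH = flow / volume
ACH = 216 / 350
ACH = 0.617

0.617


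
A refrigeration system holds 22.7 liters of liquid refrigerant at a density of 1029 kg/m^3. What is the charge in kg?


Charge = V * rho / 1000
Charge = 22.7 * 1029 / 1000
Charge = 23.36 kg

23.36


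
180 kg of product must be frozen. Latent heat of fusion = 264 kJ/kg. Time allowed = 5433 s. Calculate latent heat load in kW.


Q_lat = m * h_fg / t
Q_lat = 180 * 264 / 5433
Q_lat = 8.75 kW

8.75


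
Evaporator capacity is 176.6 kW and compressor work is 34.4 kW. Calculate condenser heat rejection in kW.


Q_cond = Q_evap + W
Q_cond = 176.6 + 34.4
Q_cond = 211.0 kW

211.0


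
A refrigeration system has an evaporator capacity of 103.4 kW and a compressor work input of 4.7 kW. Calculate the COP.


COP = Q_evap / W
COP = 103.4 / 4.7
COP = 22.0

22.0


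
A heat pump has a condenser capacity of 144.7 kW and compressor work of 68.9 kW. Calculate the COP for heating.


COP_hp = Q_cond / W
COP_hp = 144.7 / 68.9
COP_hp = 2.1

2.1


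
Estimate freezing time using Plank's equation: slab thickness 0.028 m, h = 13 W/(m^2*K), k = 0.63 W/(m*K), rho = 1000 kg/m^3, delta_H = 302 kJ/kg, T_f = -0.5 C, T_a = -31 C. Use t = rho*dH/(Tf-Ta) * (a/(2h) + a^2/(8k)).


dT = -0.5 - (-31) = 30.5 K
term1 = a/(2h) = 0.028/(2*13) = 0.001076923077
term2 = a^2/(8k) = 0.028^2/(8*0.63) = 0.0001555555556
t = rho*dH*1000/dT * (term1 + term2)
t = 1000*302*1000/30.5 * (0.001076923077 + 0.0001555555556)
t = 12204 s

12204


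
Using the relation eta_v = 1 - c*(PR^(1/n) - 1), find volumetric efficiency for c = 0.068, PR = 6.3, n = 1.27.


PR^(1/n) = 6.3^(1/1.27) = 4.25992553
eta_v = 1 - 0.068 * (4.25992553 - 1)
eta_v = 0.7783

0.7783


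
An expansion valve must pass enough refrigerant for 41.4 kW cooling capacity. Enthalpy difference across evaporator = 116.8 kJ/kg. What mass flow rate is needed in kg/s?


m_dot = Q / dh
m_dot = 41.4 / 116.8
m_dot = 0.3545 kg/s

0.3545


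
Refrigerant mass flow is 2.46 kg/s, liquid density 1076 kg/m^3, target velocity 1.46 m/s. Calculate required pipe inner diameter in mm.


A = m_dot / (rho * v) = 2.46 / (1076 * 1.46) = 0.001565921475 m^2
d = sqrt(4*A/pi) * 1000
d = 44.7 mm

44.7


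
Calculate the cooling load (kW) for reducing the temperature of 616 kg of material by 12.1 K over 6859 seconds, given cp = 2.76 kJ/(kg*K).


Q = m * cp * dT / t
Q = 616 * 2.76 * 12.1 / 6859
Q = 2.999 kW

2.999


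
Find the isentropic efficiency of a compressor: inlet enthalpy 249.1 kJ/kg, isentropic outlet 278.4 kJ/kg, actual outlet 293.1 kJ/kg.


dh_ideal = 278.4 - 249.1 = 29.3 kJ/kg
dh_actual = 293.1 - 249.1 = 44.0 kJ/kg
eta_s = dh_ideal / dh_actual = 29.3 / 44.0
eta_s = 0.6659

0.6659


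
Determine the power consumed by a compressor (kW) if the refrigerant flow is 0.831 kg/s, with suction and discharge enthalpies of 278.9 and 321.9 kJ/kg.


dh = 321.9 - 278.9 = 43.0 kJ/kg
W = m_dot * dh = 0.831 * 43.0 = 35.73 kW

35.73


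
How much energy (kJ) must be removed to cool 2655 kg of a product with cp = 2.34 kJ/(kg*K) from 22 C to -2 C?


dT = 22 - (-2) = 24 K
Q = m * cp * dT = 2655 * 2.34 * 24
Q = 149105 kJ

149105


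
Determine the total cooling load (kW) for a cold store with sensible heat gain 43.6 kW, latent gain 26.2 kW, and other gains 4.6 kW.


Q_total = Q_s + Q_l + Q_misc
Q_total = 43.6 + 26.2 + 4.6
Q_total = 74.4 kW

74.4


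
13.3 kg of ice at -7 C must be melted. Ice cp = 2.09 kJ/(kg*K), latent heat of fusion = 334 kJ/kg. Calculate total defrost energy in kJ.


Sensible heat = cp * dT = 2.09 * 7 = 14.63 kJ/kg
Total per kg = 14.63 + 334 = 348.63 kJ/kg
Q = m * total = 13.3 * 348.63
Q = 4636.8 kJ

4636.8


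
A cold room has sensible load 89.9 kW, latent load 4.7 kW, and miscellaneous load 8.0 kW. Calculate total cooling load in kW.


Q_total = Q_s + Q_l + Q_misc
Q_total = 89.9 + 4.7 + 8.0
Q_total = 102.6 kW

102.6


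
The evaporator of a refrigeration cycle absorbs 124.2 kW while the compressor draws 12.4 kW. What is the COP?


COP = Q_evap / W
COP = 124.2 / 12.4
COP = 10.016

10.016


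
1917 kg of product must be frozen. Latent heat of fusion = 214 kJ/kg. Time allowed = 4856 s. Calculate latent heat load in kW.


Q_lat = m * h_fg / t
Q_lat = 1917 * 214 / 4856
Q_lat = 84.48 kW

84.48


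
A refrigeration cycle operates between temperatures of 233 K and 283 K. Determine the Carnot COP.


dT = 283 - 233 = 50 K
COP_carnot = T_cold / dT = 233 / 50
COP_carnot = 4.66

4.66


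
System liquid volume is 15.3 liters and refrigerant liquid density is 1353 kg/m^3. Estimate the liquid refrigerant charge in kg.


Charge = V * rho / 1000
Charge = 15.3 * 1353 / 1000
Charge = 20.7 kg

20.7


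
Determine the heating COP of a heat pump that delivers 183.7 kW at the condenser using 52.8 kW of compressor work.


COP_hp = Q_cond / W
COP_hp = 183.7 / 52.8
COP_hp = 3.479

3.479


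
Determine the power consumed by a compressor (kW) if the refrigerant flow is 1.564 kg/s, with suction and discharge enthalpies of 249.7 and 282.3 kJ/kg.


dh = 282.3 - 249.7 = 32.6 kJ/kg
W = m_dot * dh = 1.564 * 32.6 = 50.99 kW

50.99


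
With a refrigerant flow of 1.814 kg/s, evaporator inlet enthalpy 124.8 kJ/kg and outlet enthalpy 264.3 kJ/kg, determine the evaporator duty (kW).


dh = 264.3 - 124.8 = 139.5 kJ/kg
Q_evap = m_dot * dh = 1.814 * 139.5
Q_evap = 253.05 kW

253.05


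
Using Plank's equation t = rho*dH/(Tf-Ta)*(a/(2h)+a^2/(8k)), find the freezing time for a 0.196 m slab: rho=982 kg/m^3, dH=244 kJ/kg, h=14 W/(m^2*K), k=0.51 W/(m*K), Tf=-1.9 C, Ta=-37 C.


dT = -1.9 - (-37) = 35.1 K
term1 = a/(2h) = 0.196/(2*14) = 0.007
term2 = a^2/(8k) = 0.196^2/(8*0.51) = 0.009415686275
t = rho*dH*1000/dT * (term1 + term2)
t = 982*244*1000/35.1 * (0.007 + 0.009415686275)
t = 112061 s

112061


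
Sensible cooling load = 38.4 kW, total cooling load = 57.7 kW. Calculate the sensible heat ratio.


SHR = Q_sensible / Q_total
SHR = 38.4 / 57.7
SHR = 0.666

0.666


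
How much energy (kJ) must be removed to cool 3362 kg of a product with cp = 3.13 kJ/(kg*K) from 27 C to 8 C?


dT = 27 - (8) = 19 K
Q = m * cp * dT = 3362 * 3.13 * 19
Q = 199938 kJ

199938
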